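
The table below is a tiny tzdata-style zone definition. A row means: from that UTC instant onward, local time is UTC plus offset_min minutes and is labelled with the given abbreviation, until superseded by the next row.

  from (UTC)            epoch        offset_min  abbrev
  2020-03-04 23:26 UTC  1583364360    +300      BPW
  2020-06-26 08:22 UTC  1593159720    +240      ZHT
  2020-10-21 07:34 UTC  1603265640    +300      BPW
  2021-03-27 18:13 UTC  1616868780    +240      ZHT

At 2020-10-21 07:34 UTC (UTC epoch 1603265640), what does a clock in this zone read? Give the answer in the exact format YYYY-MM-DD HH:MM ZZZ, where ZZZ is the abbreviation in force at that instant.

Query: 2020-10-21 07:34 UTC
Rule 3/4 (BPW, +05:00): 2020-10-21 07:34 UTC ≤ query < 2021-03-27 18:13 UTC
7·60 + 34 + 300 = 754 min
754 = 0·1440 + 754; 754 = 12·60 + 34 → 12:34, same day
→ 2020-10-21 12:34 BPW

2020-10-21 12:34 BPW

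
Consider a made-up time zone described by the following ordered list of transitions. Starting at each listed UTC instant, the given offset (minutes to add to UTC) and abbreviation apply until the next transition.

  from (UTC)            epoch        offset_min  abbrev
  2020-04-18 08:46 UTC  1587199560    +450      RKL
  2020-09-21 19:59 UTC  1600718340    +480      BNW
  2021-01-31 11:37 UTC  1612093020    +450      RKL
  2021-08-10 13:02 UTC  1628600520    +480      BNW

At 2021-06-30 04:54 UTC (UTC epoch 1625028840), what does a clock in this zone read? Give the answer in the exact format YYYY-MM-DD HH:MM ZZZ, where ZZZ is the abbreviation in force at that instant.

Query: 2021-06-30 04:54 UTC
Rule 3/4 (RKL, +07:30): 2021-01-31 11:37 UTC ≤ query < 2021-08-10 13:02 UTC
4·60 + 54 + 450 = 744 min
744 = 0·1440 + 744; 744 = 12·60 + 24 → 12:24, same day
→ 2021-06-30 12:24 RKL

2021-06-30 12:24 RKL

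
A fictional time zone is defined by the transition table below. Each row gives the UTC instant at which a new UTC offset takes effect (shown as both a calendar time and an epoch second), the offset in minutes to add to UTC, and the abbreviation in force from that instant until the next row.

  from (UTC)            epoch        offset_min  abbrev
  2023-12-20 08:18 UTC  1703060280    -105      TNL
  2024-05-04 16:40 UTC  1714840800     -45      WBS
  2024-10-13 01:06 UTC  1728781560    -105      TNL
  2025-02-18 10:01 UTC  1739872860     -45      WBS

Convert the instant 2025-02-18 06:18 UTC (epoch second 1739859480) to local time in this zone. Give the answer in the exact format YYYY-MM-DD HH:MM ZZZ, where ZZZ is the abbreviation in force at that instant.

2025-02-18 04:33 TNL

Query: 2025-02-18 06:18 UTC
Rule 3/4 (TNL, -01:45): 2024-10-13 01:06 UTC ≤ query < 2025-02-18 10:01 UTC
6·60 + 18 - 105 = 273 min
273 = 0·1440 + 273; 273 = 4·60 + 33 → 04:33, same day
→ 2025-02-18 04:33 TNL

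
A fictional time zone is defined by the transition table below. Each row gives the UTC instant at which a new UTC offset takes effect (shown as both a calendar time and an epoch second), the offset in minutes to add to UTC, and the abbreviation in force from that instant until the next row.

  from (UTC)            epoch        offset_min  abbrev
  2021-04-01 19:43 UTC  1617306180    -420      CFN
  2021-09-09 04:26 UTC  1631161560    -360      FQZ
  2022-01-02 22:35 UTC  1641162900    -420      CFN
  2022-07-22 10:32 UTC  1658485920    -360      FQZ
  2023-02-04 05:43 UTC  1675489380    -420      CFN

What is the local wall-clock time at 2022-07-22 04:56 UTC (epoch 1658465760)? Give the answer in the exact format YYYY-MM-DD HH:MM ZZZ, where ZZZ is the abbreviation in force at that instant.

2022-07-21 21:56 CFN

Query: 2022-07-22 04:56 UTC
Rule 3/5 (CFN, -07:00): 2022-01-02 22:35 UTC ≤ query < 2022-07-22 10:32 UTC
4·60 + 56 - 420 = -124 min
-124 = -1·1440 + 1316; 1316 = 21·60 + 56 → 21:56, 2022-07-22 - 1 day = 2022-07-21
→ 2022-07-21 21:56 CFN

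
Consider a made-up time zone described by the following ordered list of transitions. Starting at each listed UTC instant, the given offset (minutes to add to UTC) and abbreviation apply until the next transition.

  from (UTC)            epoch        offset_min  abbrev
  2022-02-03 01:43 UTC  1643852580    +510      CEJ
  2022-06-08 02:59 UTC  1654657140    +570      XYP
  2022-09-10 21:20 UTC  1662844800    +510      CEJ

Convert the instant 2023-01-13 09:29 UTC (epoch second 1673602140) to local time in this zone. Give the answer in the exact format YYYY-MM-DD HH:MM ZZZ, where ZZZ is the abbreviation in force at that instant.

Query: 2023-01-13 09:29 UTC
Rule 3/3 (CEJ, +08:30): 2022-09-10 21:20 UTC ≤ query < +∞
9·60 + 29 + 510 = 1079 min
1079 = 0·1440 + 1079; 1079 = 17·60 + 59 → 17:59, same day
→ 2023-01-13 17:59 CEJ

2023-01-13 17:59 CEJ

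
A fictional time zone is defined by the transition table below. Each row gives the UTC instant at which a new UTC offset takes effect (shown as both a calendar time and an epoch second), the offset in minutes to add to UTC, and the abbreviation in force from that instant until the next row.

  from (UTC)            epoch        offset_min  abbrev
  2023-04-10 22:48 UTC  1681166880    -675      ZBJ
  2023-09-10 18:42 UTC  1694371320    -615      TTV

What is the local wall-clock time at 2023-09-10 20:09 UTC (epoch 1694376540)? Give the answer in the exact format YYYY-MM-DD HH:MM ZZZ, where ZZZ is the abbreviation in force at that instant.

Query: 2023-09-10 20:09 UTC
Rule 2/2 (TTV, -10:15): 2023-09-10 18:42 UTC ≤ query < +∞
20·60 + 9 - 615 = 594 min
594 = 0·1440 + 594; 594 = 9·60 + 54 → 09:54, same day
→ 2023-09-10 09:54 TTV

2023-09-10 09:54 TTV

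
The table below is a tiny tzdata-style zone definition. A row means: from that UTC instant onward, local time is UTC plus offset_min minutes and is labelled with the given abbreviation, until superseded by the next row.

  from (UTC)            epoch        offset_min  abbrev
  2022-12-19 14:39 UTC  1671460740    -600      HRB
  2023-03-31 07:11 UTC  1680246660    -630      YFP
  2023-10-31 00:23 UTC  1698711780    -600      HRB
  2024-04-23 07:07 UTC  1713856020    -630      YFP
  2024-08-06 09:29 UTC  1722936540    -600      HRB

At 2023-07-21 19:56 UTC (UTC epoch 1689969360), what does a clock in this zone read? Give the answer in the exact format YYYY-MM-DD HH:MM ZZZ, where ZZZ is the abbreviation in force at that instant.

2023-07-21 09:26 YFP

Query: 2023-07-21 19:56 UTC
Rule 2/5 (YFP, -10:30): 2023-03-31 07:11 UTC ≤ query < 2023-10-31 00:23 UTC
19·60 + 56 - 630 = 566 min
566 = 0·1440 + 566; 566 = 9·60 + 26 → 09:26, same day
→ 2023-07-21 09:26 YFP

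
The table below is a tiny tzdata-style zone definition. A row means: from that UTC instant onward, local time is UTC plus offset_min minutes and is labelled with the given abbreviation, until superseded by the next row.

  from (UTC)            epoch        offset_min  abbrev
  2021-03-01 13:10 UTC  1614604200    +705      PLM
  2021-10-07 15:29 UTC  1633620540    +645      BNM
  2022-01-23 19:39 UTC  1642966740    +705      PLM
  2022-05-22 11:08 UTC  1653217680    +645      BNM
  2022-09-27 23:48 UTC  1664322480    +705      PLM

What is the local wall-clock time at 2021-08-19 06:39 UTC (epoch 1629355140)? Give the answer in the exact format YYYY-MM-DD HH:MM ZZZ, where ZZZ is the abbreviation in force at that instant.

2021-08-19 18:24 PLM

Query: 2021-08-19 06:39 UTC
Rule 1/5 (PLM, +11:45): 2021-03-01 13:10 UTC ≤ query < 2021-10-07 15:29 UTC
6·60 + 39 + 705 = 1104 min
1104 = 0·1440 + 1104; 1104 = 18·60 + 24 → 18:24, same day
→ 2021-08-19 18:24 PLM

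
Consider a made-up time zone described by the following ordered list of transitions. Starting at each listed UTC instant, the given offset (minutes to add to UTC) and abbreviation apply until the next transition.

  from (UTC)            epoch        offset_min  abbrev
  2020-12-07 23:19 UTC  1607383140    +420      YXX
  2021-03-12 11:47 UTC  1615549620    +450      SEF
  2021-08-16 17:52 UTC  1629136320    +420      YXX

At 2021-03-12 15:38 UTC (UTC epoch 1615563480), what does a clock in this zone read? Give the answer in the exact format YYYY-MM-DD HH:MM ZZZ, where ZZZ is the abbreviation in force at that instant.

Query: 2021-03-12 15:38 UTC
Rule 2/3 (SEF, +07:30): 2021-03-12 11:47 UTC ≤ query < 2021-08-16 17:52 UTC
15·60 + 38 + 450 = 1388 min
1388 = 0·1440 + 1388; 1388 = 23·60 + 8 → 23:08, same day
→ 2021-03-12 23:08 SEF

2021-03-12 23:08 SEF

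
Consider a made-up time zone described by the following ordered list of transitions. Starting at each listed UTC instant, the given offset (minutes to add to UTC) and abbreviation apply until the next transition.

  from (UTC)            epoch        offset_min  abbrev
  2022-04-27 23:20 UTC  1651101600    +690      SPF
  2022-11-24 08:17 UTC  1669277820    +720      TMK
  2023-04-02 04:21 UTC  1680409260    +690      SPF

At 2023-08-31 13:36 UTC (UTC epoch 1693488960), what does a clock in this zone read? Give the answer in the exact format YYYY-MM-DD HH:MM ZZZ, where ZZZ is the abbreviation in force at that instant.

Query: 2023-08-31 13:36 UTC
Rule 3/3 (SPF, +11:30): 2023-04-02 04:21 UTC ≤ query < +∞
13·60 + 36 + 690 = 1506 min
1506 = 1·1440 + 66; 66 = 1·60 + 6 → 01:06, 2023-08-31 + 1 day = 2023-09-01
→ 2023-09-01 01:06 SPF

2023-09-01 01:06 SPF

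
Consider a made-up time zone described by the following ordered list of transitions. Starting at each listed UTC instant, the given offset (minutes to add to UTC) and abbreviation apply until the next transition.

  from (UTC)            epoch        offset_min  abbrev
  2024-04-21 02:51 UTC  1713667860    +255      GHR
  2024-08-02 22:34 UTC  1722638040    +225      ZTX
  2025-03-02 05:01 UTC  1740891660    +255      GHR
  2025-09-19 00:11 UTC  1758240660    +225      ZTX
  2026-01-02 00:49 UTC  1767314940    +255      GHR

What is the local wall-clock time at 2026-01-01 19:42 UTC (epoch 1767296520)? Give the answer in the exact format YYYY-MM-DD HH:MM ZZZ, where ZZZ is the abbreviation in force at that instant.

Query: 2026-01-01 19:42 UTC
Rule 4/5 (ZTX, +03:45): 2025-09-19 00:11 UTC ≤ query < 2026-01-02 00:49 UTC
19·60 + 42 + 225 = 1407 min
1407 = 0·1440 + 1407; 1407 = 23·60 + 27 → 23:27, same day
→ 2026-01-01 23:27 ZTX

2026-01-01 23:27 ZTX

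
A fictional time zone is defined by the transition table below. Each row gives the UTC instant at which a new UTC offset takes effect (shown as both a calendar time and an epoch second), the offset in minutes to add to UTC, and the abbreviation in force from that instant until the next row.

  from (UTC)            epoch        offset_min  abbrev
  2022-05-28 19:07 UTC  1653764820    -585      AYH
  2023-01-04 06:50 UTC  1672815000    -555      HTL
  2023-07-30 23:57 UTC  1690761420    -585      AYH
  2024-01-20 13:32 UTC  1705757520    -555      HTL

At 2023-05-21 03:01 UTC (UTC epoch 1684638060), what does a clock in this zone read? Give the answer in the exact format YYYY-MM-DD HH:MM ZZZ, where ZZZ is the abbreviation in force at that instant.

Query: 2023-05-21 03:01 UTC
Rule 2/4 (HTL, -09:15): 2023-01-04 06:50 UTC ≤ query < 2023-07-30 23:57 UTC
3·60 + 1 - 555 = -374 min
-374 = -1·1440 + 1066; 1066 = 17·60 + 46 → 17:46, 2023-05-21 - 1 day = 2023-05-20
→ 2023-05-20 17:46 HTL

2023-05-20 17:46 HTL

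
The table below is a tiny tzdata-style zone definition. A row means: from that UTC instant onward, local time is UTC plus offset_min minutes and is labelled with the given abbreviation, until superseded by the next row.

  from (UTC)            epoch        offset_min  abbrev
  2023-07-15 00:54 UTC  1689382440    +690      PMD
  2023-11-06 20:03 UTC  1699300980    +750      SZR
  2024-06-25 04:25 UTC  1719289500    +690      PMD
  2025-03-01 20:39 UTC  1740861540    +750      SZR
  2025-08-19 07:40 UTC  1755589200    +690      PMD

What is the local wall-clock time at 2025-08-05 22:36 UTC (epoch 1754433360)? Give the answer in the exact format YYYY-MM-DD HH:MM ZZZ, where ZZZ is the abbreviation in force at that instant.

2025-08-06 11:06 SZR

Query: 2025-08-05 22:36 UTC
Rule 4/5 (SZR, +12:30): 2025-03-01 20:39 UTC ≤ query < 2025-08-19 07:40 UTC
22·60 + 36 + 750 = 2106 min
2106 = 1·1440 + 666; 666 = 11·60 + 6 → 11:06, 2025-08-05 + 1 day = 2025-08-06
→ 2025-08-06 11:06 SZR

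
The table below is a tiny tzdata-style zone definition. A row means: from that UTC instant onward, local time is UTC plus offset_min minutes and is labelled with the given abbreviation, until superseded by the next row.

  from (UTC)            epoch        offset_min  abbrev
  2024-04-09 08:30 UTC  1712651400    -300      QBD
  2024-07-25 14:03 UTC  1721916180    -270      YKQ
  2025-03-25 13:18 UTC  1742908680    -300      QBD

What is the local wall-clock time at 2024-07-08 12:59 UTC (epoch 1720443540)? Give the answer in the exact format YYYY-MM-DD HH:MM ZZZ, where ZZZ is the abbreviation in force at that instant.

2024-07-08 07:59 QBD

Query: 2024-07-08 12:59 UTC
Rule 1/3 (QBD, -05:00): 2024-04-09 08:30 UTC ≤ query < 2024-07-25 14:03 UTC
12·60 + 59 - 300 = 479 min
479 = 0·1440 + 479; 479 = 7·60 + 59 → 07:59, same day
→ 2024-07-08 07:59 QBD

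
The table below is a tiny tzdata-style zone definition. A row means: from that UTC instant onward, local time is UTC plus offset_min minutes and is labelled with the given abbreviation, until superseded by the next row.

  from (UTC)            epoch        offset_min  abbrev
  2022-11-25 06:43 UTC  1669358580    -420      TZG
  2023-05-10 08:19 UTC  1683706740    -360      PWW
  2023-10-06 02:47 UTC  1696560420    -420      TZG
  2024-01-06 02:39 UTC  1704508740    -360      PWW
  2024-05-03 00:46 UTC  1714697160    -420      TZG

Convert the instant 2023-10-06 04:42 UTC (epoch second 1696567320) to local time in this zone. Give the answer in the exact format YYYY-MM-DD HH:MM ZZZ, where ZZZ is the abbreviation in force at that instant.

2023-10-05 21:42 TZG

Query: 2023-10-06 04:42 UTC
Rule 3/5 (TZG, -07:00): 2023-10-06 02:47 UTC ≤ query < 2024-01-06 02:39 UTC
4·60 + 42 - 420 = -138 min
-138 = -1·1440 + 1302; 1302 = 21·60 + 42 → 21:42, 2023-10-06 - 1 day = 2023-10-05
→ 2023-10-05 21:42 TZG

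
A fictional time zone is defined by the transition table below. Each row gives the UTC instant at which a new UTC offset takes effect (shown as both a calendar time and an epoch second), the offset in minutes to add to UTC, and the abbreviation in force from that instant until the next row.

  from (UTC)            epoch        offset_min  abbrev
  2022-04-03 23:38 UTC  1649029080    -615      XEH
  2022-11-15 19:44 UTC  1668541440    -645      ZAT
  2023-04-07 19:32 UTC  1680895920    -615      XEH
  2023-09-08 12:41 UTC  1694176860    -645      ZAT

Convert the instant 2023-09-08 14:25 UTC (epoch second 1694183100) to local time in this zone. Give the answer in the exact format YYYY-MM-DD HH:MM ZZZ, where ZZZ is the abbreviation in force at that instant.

Query: 2023-09-08 14:25 UTC
Rule 4/4 (ZAT, -10:45): 2023-09-08 12:41 UTC ≤ query < +∞
14·60 + 25 - 645 = 220 min
220 = 0·1440 + 220; 220 = 3·60 + 40 → 03:40, same day
→ 2023-09-08 03:40 ZAT

2023-09-08 03:40 ZAT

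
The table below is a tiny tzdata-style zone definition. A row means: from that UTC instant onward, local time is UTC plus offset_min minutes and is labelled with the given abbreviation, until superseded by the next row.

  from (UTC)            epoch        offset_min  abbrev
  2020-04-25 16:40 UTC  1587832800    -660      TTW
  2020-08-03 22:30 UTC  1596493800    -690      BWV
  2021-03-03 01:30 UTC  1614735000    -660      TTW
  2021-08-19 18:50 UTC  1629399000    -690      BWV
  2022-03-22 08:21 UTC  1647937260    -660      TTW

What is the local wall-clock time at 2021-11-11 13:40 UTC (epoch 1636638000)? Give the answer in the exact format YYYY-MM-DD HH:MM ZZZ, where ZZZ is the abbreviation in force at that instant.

2021-11-11 02:10 BWV

Query: 2021-11-11 13:40 UTC
Rule 4/5 (BWV, -11:30): 2021-08-19 18:50 UTC ≤ query < 2022-03-22 08:21 UTC
13·60 + 40 - 690 = 130 min
130 = 0·1440 + 130; 130 = 2·60 + 10 → 02:10, same day
→ 2021-11-11 02:10 BWV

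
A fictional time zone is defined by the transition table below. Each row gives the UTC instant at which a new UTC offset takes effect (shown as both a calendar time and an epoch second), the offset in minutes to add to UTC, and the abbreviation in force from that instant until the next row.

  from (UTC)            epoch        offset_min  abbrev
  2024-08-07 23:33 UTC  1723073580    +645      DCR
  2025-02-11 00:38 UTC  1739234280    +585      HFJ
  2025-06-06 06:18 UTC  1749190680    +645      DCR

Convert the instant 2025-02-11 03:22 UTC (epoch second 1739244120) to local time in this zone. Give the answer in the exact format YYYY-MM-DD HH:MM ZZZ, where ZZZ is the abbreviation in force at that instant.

2025-02-11 13:07 HFJ

Query: 2025-02-11 03:22 UTC
Rule 2/3 (HFJ, +09:45): 2025-02-11 00:38 UTC ≤ query < 2025-06-06 06:18 UTC
3·60 + 22 + 585 = 787 min
787 = 0·1440 + 787; 787 = 13·60 + 7 → 13:07, same day
→ 2025-02-11 13:07 HFJ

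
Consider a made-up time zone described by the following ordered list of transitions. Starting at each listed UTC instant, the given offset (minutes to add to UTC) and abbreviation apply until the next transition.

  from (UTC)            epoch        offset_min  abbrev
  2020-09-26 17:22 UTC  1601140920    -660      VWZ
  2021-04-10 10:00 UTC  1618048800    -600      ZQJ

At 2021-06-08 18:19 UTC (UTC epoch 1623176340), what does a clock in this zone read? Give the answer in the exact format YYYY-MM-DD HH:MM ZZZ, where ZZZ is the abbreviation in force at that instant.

Query: 2021-06-08 18:19 UTC
Rule 2/2 (ZQJ, -10:00): 2021-04-10 10:00 UTC ≤ query < +∞
18·60 + 19 - 600 = 499 min
499 = 0·1440 + 499; 499 = 8·60 + 19 → 08:19, same day
→ 2021-06-08 08:19 ZQJ

2021-06-08 08:19 ZQJ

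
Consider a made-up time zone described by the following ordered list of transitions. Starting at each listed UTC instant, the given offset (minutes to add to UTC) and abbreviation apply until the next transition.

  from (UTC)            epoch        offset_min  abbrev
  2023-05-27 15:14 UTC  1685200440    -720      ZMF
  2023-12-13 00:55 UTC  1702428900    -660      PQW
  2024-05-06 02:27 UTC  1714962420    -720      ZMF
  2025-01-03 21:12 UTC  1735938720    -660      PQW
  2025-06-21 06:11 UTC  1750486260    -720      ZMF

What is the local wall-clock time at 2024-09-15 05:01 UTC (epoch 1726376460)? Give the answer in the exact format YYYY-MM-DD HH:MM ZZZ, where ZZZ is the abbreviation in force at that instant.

Query: 2024-09-15 05:01 UTC
Rule 3/5 (ZMF, -12:00): 2024-05-06 02:27 UTC ≤ query < 2025-01-03 21:12 UTC
5·60 + 1 - 720 = -419 min
-419 = -1·1440 + 1021; 1021 = 17·60 + 1 → 17:01, 2024-09-15 - 1 day = 2024-09-14
→ 2024-09-14 17:01 ZMF

2024-09-14 17:01 ZMF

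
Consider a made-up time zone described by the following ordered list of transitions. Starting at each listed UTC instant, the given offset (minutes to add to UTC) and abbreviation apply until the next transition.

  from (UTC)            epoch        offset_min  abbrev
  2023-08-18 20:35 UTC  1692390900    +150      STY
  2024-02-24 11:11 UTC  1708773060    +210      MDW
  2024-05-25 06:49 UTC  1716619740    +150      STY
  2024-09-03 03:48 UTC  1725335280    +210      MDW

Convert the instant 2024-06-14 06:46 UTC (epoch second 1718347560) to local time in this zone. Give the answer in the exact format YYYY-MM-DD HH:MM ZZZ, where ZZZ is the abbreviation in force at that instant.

2024-06-14 09:16 STY

Query: 2024-06-14 06:46 UTC
Rule 3/4 (STY, +02:30): 2024-05-25 06:49 UTC ≤ query < 2024-09-03 03:48 UTC
6·60 + 46 + 150 = 556 min
556 = 0·1440 + 556; 556 = 9·60 + 16 → 09:16, same day
→ 2024-06-14 09:16 STY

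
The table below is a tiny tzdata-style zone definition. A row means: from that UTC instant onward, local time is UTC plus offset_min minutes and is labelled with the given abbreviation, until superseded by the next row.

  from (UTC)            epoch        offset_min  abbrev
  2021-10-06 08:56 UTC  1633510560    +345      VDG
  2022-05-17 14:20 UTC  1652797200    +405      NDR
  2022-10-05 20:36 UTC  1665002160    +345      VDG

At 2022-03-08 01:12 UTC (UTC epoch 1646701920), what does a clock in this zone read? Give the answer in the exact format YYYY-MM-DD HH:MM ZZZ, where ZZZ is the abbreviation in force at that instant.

2022-03-08 06:57 VDG

Query: 2022-03-08 01:12 UTC
Rule 1/3 (VDG, +05:45): 2021-10-06 08:56 UTC ≤ query < 2022-05-17 14:20 UTC
1·60 + 12 + 345 = 417 min
417 = 0·1440 + 417; 417 = 6·60 + 57 → 06:57, same day
→ 2022-03-08 06:57 VDG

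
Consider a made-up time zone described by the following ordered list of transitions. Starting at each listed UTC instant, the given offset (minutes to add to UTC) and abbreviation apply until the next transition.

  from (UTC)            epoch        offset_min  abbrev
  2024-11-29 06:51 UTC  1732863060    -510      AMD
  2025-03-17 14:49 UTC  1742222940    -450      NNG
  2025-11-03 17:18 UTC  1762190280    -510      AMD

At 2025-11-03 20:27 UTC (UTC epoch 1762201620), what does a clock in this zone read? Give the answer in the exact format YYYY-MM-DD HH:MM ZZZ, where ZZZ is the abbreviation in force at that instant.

Query: 2025-11-03 20:27 UTC
Rule 3/3 (AMD, -08:30): 2025-11-03 17:18 UTC ≤ query < +∞
20·60 + 27 - 510 = 717 min
717 = 0·1440 + 717; 717 = 11·60 + 57 → 11:57, same day
→ 2025-11-03 11:57 AMD

2025-11-03 11:57 AMD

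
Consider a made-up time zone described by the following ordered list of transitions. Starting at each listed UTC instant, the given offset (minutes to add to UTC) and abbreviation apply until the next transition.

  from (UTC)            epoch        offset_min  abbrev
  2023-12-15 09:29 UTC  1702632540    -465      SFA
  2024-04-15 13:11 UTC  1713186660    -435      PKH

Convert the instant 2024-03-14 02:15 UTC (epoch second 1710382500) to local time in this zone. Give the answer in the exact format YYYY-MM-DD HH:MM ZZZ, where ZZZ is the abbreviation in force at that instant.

Query: 2024-03-14 02:15 UTC
Rule 1/2 (SFA, -07:45): 2023-12-15 09:29 UTC ≤ query < 2024-04-15 13:11 UTC
2·60 + 15 - 465 = -330 min
-330 = -1·1440 + 1110; 1110 = 18·60 + 30 → 18:30, 2024-03-14 - 1 day = 2024-03-13
→ 2024-03-13 18:30 SFA

2024-03-13 18:30 SFA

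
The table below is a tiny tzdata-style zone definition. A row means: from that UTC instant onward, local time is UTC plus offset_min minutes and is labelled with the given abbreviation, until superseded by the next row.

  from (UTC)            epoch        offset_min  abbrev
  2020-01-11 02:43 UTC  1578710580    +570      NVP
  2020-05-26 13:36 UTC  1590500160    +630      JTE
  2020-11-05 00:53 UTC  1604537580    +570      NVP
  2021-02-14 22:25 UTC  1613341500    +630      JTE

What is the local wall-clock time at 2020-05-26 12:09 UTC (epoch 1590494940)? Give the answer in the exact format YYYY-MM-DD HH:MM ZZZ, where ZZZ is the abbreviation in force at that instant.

Query: 2020-05-26 12:09 UTC
Rule 1/4 (NVP, +09:30): 2020-01-11 02:43 UTC ≤ query < 2020-05-26 13:36 UTC
12·60 + 9 + 570 = 1299 min
1299 = 0·1440 + 1299; 1299 = 21·60 + 39 → 21:39, same day
→ 2020-05-26 21:39 NVP

2020-05-26 21:39 NVP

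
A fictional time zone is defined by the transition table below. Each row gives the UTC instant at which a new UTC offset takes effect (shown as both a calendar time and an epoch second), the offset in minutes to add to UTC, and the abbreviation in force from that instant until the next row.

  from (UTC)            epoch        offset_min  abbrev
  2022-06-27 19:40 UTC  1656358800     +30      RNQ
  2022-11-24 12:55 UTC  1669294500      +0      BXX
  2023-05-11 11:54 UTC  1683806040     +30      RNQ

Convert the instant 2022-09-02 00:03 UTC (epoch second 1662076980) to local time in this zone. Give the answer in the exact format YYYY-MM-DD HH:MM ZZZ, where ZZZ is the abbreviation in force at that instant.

2022-09-02 00:33 RNQ

Query: 2022-09-02 00:03 UTC
Rule 1/3 (RNQ, +00:30): 2022-06-27 19:40 UTC ≤ query < 2022-11-24 12:55 UTC
0·60 + 3 + 30 = 33 min
33 = 0·1440 + 33; 33 = 0·60 + 33 → 00:33, same day
→ 2022-09-02 00:33 RNQ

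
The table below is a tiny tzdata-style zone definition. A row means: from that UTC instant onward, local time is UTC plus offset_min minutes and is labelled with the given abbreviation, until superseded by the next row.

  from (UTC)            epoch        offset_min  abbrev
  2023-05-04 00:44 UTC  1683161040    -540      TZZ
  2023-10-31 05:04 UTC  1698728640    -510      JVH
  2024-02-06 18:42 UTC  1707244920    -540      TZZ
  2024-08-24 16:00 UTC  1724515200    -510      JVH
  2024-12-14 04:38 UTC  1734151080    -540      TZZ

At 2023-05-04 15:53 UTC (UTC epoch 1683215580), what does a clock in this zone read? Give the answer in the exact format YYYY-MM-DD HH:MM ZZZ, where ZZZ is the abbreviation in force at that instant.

2023-05-04 06:53 TZZ

Query: 2023-05-04 15:53 UTC
Rule 1/5 (TZZ, -09:00): 2023-05-04 00:44 UTC ≤ query < 2023-10-31 05:04 UTC
15·60 + 53 - 540 = 413 min
413 = 0·1440 + 413; 413 = 6·60 + 53 → 06:53, same day
→ 2023-05-04 06:53 TZZ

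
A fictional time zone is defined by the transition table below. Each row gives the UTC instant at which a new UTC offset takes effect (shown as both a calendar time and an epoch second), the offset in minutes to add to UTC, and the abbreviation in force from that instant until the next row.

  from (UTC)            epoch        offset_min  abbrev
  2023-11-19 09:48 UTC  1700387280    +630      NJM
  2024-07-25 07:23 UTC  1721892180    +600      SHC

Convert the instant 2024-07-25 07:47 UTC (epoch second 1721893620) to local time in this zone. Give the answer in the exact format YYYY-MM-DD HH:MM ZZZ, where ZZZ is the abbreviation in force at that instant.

Query: 2024-07-25 07:47 UTC
Rule 2/2 (SHC, +10:00): 2024-07-25 07:23 UTC ≤ query < +∞
7·60 + 47 + 600 = 1067 min
1067 = 0·1440 + 1067; 1067 = 17·60 + 47 → 17:47, same day
→ 2024-07-25 17:47 SHC

2024-07-25 17:47 SHC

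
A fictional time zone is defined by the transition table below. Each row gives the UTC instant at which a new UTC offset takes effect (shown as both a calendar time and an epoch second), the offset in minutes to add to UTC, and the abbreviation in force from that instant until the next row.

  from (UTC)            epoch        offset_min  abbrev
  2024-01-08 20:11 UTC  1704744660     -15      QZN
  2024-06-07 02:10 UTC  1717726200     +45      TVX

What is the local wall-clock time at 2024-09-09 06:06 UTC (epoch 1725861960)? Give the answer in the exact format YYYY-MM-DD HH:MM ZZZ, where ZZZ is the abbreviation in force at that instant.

Query: 2024-09-09 06:06 UTC
Rule 2/2 (TVX, +00:45): 2024-06-07 02:10 UTC ≤ query < +∞
6·60 + 6 + 45 = 411 min
411 = 0·1440 + 411; 411 = 6·60 + 51 → 06:51, same day
→ 2024-09-09 06:51 TVX

2024-09-09 06:51 TVX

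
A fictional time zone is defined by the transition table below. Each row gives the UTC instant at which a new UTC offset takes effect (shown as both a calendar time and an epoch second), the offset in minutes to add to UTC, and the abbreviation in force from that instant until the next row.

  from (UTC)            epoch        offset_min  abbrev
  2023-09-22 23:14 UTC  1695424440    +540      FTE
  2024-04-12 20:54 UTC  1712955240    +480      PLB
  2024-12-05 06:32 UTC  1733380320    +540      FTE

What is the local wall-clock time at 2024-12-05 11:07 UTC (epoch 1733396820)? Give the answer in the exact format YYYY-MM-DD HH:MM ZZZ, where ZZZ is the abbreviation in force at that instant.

2024-12-05 20:07 FTE

Query: 2024-12-05 11:07 UTC
Rule 3/3 (FTE, +09:00): 2024-12-05 06:32 UTC ≤ query < +∞
11·60 + 7 + 540 = 1207 min
1207 = 0·1440 + 1207; 1207 = 20·60 + 7 → 20:07, same day
→ 2024-12-05 20:07 FTE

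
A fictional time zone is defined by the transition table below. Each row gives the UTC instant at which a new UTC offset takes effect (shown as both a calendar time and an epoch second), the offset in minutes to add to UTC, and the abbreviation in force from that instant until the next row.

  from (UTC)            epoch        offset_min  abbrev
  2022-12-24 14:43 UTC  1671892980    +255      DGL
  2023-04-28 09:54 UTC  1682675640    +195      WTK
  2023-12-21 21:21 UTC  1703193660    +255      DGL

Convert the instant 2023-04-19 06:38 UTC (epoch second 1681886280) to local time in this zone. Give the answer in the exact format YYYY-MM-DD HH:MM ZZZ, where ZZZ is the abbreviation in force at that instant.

2023-04-19 10:53 DGL

Query: 2023-04-19 06:38 UTC
Rule 1/3 (DGL, +04:15): 2022-12-24 14:43 UTC ≤ query < 2023-04-28 09:54 UTC
6·60 + 38 + 255 = 653 min
653 = 0·1440 + 653; 653 = 10·60 + 53 → 10:53, same day
→ 2023-04-19 10:53 DGL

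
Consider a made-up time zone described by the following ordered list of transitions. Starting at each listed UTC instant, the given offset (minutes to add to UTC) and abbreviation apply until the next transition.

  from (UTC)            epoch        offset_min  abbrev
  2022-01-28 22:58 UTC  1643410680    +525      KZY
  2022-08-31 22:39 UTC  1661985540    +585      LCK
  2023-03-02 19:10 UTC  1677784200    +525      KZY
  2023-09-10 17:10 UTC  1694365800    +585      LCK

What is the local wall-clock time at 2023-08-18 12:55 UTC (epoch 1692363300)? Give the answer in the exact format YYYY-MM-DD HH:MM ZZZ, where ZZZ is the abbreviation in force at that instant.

Query: 2023-08-18 12:55 UTC
Rule 3/4 (KZY, +08:45): 2023-03-02 19:10 UTC ≤ query < 2023-09-10 17:10 UTC
12·60 + 55 + 525 = 1300 min
1300 = 0·1440 + 1300; 1300 = 21·60 + 40 → 21:40, same day
→ 2023-08-18 21:40 KZY

2023-08-18 21:40 KZY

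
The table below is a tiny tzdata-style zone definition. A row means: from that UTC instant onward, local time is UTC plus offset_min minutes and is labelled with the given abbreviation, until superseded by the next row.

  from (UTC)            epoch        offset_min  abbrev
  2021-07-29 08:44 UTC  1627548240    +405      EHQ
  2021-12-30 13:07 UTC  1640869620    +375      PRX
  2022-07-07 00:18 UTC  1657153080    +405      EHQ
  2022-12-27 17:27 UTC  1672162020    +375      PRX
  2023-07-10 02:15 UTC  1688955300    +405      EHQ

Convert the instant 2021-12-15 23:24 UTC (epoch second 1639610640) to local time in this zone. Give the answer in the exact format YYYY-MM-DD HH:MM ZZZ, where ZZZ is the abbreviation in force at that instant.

Query: 2021-12-15 23:24 UTC
Rule 1/5 (EHQ, +06:45): 2021-07-29 08:44 UTC ≤ query < 2021-12-30 13:07 UTC
23·60 + 24 + 405 = 1809 min
1809 = 1·1440 + 369; 369 = 6·60 + 9 → 06:09, 2021-12-15 + 1 day = 2021-12-16
→ 2021-12-16 06:09 EHQ

2021-12-16 06:09 EHQ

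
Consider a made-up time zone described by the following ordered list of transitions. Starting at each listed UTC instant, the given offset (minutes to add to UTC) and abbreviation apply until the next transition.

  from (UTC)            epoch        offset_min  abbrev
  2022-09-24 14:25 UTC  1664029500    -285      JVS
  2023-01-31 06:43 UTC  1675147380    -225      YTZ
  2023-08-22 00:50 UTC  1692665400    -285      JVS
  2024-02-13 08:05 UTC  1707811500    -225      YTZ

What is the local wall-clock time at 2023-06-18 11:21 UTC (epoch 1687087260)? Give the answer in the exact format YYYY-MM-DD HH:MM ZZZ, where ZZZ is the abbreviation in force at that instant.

2023-06-18 07:36 YTZ

Query: 2023-06-18 11:21 UTC
Rule 2/4 (YTZ, -03:45): 2023-01-31 06:43 UTC ≤ query < 2023-08-22 00:50 UTC
11·60 + 21 - 225 = 456 min
456 = 0·1440 + 456; 456 = 7·60 + 36 → 07:36, same day
→ 2023-06-18 07:36 YTZ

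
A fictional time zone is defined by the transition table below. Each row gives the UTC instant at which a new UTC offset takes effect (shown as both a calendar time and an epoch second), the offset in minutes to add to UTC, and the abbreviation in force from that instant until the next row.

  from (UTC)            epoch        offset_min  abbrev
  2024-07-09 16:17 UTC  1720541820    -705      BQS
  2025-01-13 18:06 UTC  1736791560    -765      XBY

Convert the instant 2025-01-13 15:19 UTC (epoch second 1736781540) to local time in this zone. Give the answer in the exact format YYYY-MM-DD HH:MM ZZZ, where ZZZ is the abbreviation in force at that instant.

2025-01-13 03:34 BQS

Query: 2025-01-13 15:19 UTC
Rule 1/2 (BQS, -11:45): 2024-07-09 16:17 UTC ≤ query < 2025-01-13 18:06 UTC
15·60 + 19 - 705 = 214 min
214 = 0·1440 + 214; 214 = 3·60 + 34 → 03:34, same day
→ 2025-01-13 03:34 BQS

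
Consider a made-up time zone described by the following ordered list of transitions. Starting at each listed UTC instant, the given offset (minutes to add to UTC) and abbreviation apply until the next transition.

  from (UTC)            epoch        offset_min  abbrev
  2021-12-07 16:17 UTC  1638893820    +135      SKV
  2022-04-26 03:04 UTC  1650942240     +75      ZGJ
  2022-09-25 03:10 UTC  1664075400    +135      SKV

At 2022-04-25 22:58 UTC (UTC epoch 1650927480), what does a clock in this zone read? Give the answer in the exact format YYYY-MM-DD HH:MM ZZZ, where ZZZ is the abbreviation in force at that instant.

2022-04-26 01:13 SKV

Query: 2022-04-25 22:58 UTC
Rule 1/3 (SKV, +02:15): 2021-12-07 16:17 UTC ≤ query < 2022-04-26 03:04 UTC
22·60 + 58 + 135 = 1513 min
1513 = 1·1440 + 73; 73 = 1·60 + 13 → 01:13, 2022-04-25 + 1 day = 2022-04-26
→ 2022-04-26 01:13 SKV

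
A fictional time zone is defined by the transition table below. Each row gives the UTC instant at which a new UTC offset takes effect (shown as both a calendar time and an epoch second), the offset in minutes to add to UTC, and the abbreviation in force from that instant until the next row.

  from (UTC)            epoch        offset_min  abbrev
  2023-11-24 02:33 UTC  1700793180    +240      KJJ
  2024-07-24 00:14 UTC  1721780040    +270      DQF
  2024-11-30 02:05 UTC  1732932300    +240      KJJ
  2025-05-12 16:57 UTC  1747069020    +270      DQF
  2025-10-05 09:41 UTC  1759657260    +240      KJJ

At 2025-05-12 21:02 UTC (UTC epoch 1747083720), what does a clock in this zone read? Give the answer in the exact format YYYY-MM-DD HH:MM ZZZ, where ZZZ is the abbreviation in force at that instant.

2025-05-13 01:32 DQF

Query: 2025-05-12 21:02 UTC
Rule 4/5 (DQF, +04:30): 2025-05-12 16:57 UTC ≤ query < 2025-10-05 09:41 UTC
21·60 + 2 + 270 = 1532 min
1532 = 1·1440 + 92; 92 = 1·60 + 32 → 01:32, 2025-05-12 + 1 day = 2025-05-13
→ 2025-05-13 01:32 DQF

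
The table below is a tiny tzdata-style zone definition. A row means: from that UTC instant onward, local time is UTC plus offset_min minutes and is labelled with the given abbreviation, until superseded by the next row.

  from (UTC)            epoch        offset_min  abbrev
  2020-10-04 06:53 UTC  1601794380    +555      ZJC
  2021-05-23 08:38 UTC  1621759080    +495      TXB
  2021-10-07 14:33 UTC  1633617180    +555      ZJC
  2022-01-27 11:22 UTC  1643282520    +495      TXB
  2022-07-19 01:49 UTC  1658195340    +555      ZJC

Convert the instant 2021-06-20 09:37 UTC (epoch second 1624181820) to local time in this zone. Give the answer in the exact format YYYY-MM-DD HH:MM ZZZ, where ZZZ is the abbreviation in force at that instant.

2021-06-20 17:52 TXB

Query: 2021-06-20 09:37 UTC
Rule 2/5 (TXB, +08:15): 2021-05-23 08:38 UTC ≤ query < 2021-10-07 14:33 UTC
9·60 + 37 + 495 = 1072 min
1072 = 0·1440 + 1072; 1072 = 17·60 + 52 → 17:52, same day
→ 2021-06-20 17:52 TXB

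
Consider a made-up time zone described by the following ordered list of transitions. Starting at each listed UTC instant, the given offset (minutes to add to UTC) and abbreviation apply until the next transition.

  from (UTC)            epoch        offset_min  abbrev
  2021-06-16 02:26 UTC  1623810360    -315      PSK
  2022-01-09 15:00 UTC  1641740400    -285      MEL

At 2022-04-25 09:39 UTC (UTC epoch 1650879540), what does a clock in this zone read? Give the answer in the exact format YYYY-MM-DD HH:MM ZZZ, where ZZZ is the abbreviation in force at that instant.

2022-04-25 04:54 MEL

Query: 2022-04-25 09:39 UTC
Rule 2/2 (MEL, -04:45): 2022-01-09 15:00 UTC ≤ query < +∞
9·60 + 39 - 285 = 294 min
294 = 0·1440 + 294; 294 = 4·60 + 54 → 04:54, same day
→ 2022-04-25 04:54 MEL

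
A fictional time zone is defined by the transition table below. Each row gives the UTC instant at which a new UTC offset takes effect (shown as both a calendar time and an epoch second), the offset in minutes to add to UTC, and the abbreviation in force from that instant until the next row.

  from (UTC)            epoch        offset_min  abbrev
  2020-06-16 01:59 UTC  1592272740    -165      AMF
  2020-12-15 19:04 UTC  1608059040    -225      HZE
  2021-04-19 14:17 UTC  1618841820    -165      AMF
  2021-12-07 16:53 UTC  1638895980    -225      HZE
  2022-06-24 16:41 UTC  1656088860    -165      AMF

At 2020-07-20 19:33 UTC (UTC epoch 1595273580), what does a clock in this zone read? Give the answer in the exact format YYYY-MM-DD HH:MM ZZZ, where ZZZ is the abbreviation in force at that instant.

2020-07-20 16:48 AMF

Query: 2020-07-20 19:33 UTC
Rule 1/5 (AMF, -02:45): 2020-06-16 01:59 UTC ≤ query < 2020-12-15 19:04 UTC
19·60 + 33 - 165 = 1008 min
1008 = 0·1440 + 1008; 1008 = 16·60 + 48 → 16:48, same day
→ 2020-07-20 16:48 AMF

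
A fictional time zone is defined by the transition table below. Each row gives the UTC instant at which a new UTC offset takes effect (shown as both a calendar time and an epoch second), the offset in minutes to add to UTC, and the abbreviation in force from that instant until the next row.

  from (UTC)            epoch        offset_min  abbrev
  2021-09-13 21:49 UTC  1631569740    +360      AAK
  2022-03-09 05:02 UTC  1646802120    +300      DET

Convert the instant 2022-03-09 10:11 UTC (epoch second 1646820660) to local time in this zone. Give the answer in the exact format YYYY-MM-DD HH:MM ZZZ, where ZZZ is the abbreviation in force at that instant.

Query: 2022-03-09 10:11 UTC
Rule 2/2 (DET, +05:00): 2022-03-09 05:02 UTC ≤ query < +∞
10·60 + 11 + 300 = 911 min
911 = 0·1440 + 911; 911 = 15·60 + 11 → 15:11, same day
→ 2022-03-09 15:11 DET

2022-03-09 15:11 DET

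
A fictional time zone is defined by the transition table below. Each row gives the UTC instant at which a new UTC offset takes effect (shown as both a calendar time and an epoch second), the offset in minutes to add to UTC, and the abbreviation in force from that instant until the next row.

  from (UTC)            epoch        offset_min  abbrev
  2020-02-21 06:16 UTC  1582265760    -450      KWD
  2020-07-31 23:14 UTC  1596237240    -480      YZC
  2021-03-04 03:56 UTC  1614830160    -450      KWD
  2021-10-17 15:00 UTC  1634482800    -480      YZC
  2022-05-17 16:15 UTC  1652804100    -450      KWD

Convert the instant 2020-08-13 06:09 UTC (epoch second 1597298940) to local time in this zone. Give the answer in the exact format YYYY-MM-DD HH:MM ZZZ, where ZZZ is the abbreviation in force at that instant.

2020-08-12 22:09 YZC

Query: 2020-08-13 06:09 UTC
Rule 2/5 (YZC, -08:00): 2020-07-31 23:14 UTC ≤ query < 2021-03-04 03:56 UTC
6·60 + 9 - 480 = -111 min
-111 = -1·1440 + 1329; 1329 = 22·60 + 9 → 22:09, 2020-08-13 - 1 day = 2020-08-12
→ 2020-08-12 22:09 YZC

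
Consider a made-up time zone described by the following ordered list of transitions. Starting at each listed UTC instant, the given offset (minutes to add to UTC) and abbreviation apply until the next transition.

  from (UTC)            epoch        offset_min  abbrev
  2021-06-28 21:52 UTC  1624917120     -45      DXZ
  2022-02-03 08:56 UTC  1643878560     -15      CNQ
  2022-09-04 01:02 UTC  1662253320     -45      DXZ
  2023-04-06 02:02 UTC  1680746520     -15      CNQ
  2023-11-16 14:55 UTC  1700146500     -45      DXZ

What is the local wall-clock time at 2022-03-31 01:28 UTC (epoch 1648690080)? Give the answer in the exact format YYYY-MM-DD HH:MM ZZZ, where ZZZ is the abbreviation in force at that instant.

2022-03-31 01:13 CNQ

Query: 2022-03-31 01:28 UTC
Rule 2/5 (CNQ, -00:15): 2022-02-03 08:56 UTC ≤ query < 2022-09-04 01:02 UTC
1·60 + 28 - 15 = 73 min
73 = 0·1440 + 73; 73 = 1·60 + 13 → 01:13, same day
→ 2022-03-31 01:13 CNQ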